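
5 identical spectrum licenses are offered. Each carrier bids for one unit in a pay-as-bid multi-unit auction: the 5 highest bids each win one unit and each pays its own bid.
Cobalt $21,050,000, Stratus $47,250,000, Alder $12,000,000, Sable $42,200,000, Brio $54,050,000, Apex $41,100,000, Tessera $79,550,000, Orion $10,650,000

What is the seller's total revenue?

Total revenue: $264,150,000

Bids ranked high→low: 79,550,000 (Tessera), 54,050,000 (Brio), 47,250,000 (Stratus), 42,200,000 (Sable), 41,100,000 (Apex), 21,050,000 (Cobalt), 12,000,000 (Alder), …
The 5 highest are Tessera, Brio, Stratus, Sable, Apex.
Total revenue = 79,550,000 + 54,050,000 + 47,250,000 + 42,200,000 + 41,100,000 = $264,150,000.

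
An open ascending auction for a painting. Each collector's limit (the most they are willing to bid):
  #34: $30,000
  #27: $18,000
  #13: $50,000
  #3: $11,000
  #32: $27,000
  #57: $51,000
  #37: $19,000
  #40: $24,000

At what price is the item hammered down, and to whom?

Open ascending-bid auction: the price rises until one bidder remains; the winner pays the price at which the last rival dropped out.
Limits ranked: 51,000 (#57) > 50,000 (#13) > 30,000 (#34) > 27,000 (#32) > 24,000 (#40) > 19,000 (#37) > …
Bidding ends when #13 exits at $50,000; #57 takes it.

#57 wins at $50,000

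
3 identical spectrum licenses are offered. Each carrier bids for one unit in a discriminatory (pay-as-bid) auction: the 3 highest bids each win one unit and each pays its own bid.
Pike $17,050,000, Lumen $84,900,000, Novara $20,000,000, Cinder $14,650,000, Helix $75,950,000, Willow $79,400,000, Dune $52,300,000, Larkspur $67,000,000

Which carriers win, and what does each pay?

Lumen $84,900,000, Willow $79,400,000, Helix $75,950,000

Bids ranked high→low: 84,900,000 (Lumen), 79,400,000 (Willow), 75,950,000 (Helix), 67,000,000 (Larkspur), 52,300,000 (Dune), …
Winners (3 units): Lumen, Willow, Helix.
Each winner pays its own bid: Lumen $84,900,000, Willow $79,400,000, Helix $75,950,000.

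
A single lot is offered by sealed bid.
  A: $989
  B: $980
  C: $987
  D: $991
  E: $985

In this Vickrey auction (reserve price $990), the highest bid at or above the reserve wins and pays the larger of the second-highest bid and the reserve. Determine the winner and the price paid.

Sorting bids: 991 (D) > 989 (A) > 987 (C) > 985 (E) > 980 (B)
Highest eligible bid: D at $991.
max(second-highest $989, reserve $990) = $990.

D pays $990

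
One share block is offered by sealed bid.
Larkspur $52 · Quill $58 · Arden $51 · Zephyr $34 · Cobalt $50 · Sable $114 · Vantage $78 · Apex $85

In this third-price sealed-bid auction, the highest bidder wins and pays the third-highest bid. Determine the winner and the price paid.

Sable pays $78

Sorting bids: 114 (Sable) > 85 (Apex) > 78 (Vantage) > 58 (Quill) > 52 (Larkspur) > 51 (Arden) > …
Sable wins; payment is bid #3 in the ranking = $78.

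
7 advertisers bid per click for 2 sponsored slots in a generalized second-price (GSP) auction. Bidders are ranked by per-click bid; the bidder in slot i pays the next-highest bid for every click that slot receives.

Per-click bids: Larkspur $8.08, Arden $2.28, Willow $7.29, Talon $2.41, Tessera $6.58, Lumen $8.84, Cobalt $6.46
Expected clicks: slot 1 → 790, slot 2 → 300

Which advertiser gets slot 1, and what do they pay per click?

Lumen; $8.08 per click

Ranked by bid: $8.84 (Lumen) > $8.08 (Larkspur) > $7.29 (Willow) > …
Slot 1 goes to the first-ranked bidder, Lumen, who pays the next bid down: $8.08/click.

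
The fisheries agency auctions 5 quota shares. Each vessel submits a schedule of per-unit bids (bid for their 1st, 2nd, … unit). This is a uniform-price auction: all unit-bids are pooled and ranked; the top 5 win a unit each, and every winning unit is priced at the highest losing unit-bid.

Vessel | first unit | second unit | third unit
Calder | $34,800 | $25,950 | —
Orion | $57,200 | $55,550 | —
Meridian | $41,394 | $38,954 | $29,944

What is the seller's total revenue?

Merging the schedules and taking the best 5: 57,200 (Orion-1), 55,550 (Orion-2), 41,394 (Meridian-1), 38,954 (Meridian-2), 34,800 (Calder-1)
The (k+1)-th unit-bid is $29,944.
Allocation: Calder 1, Meridian 2, Orion 2. Every unit priced at $29,944.
Revenue = 5 × 29,944 = $149,720.

Total revenue: $149,720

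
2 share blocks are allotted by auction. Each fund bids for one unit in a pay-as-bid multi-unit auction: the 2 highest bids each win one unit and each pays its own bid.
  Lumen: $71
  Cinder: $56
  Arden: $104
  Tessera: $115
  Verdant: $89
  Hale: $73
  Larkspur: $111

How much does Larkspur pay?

Larkspur pays $111

Ordering the bids: 115 (Tessera), 111 (Larkspur), 104 (Arden), 89 (Verdant), …
Winners (2 units): Tessera, Larkspur.
Larkspur wins → own bid $111.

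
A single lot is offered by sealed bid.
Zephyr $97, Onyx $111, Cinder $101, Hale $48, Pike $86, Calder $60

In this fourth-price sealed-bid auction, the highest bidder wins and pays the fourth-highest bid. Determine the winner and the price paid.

Rule: the highest bidder wins and pays the fourth-highest bid.
Bids in order: 111 (Onyx) > 101 (Cinder) > 97 (Zephyr) > 86 (Pike) > 60 (Calder) > 48 (Hale)
Onyx is highest; pays the fourth-highest bid, $86.

Onyx pays $86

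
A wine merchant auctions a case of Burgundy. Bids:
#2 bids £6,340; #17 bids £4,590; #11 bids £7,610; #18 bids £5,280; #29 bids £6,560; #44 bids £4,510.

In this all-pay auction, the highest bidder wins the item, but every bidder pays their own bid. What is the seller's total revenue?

Bids in order: 7,610 (#11) > 6,560 (#29) > 6,340 (#2) > 5,280 (#18) > 4,590 (#17) > 4,510 (#44)
Every bidder forfeits their bid regardless of winning.
Revenue = 6,340 + 4,590 + 7,610 + 5,280 + 6,560 + 4,510 = £34,890.

Total revenue: £34,890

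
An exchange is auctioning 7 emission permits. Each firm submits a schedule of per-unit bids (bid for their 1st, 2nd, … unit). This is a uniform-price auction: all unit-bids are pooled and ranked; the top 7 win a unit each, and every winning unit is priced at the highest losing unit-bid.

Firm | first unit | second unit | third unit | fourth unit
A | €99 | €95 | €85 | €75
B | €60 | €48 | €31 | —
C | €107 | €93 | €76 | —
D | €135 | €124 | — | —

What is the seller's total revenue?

Merging the schedules and taking the best 7: 135 (D-1), 124 (D-2), 107 (C-1), 99 (A-1), 95 (A-2), 93 (C-2), 85 (A-3)
First bid not allocated: €76.
Allocation: A 3, C 2, D 2. Every unit priced at €76.
Revenue = 7 × 76 = €532.

Total revenue: €532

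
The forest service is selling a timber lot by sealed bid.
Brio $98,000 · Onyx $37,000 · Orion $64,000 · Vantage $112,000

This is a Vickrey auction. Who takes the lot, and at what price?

Bids ranked: 112,000 (Vantage) > 98,000 (Brio) > 64,000 (Orion) > 37,000 (Onyx)
Vantage wins with the highest bid; price is set by the runner-up at $98,000.

Vantage pays $98,000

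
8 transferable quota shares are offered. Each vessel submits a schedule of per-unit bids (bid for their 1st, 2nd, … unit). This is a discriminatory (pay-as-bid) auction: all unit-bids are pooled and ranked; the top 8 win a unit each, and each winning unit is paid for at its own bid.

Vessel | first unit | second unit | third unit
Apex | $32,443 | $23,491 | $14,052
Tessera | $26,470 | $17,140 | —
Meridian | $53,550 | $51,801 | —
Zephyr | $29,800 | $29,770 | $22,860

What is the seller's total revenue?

All unit-bids, highest first — top 8: 53,550 (Meridian-1), 51,801 (Meridian-2), 32,443 (Apex-1), 29,800 (Zephyr-1), 29,770 (Zephyr-2), 26,470 (Tessera-1), 23,491 (Apex-2), 22,860 (Zephyr-3)
Next rejected bid: $17,140 (not a price — pay-as-bid).
Each winning unit pays its own bid.
Revenue = 53,550 + 51,801 + 32,443 + 29,800 + 29,770 + 26,470 + 23,491 + 22,860 = $270,185.

Total revenue: $270,185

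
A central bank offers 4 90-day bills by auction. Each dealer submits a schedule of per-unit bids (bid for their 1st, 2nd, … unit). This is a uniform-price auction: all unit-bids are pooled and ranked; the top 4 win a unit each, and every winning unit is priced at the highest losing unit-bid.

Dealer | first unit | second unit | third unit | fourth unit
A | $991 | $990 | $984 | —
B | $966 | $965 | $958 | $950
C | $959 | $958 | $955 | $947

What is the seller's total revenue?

Total revenue: $3,860

Pooled unit-bids ranked (top 4): 991 (A-1), 990 (A-2), 984 (A-3), 966 (B-1)
The (k+1)-th unit-bid is $965.
Allocation: A 3, B 1. Every unit priced at $965.
Revenue = 4 × 965 = $3,860.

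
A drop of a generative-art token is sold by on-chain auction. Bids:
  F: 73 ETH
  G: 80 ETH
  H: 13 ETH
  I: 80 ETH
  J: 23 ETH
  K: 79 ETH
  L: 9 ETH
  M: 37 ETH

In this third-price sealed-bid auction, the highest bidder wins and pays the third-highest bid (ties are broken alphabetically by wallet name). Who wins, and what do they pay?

G pays 79 ETH

Bids in order: 80 (G) > 80 (I) > 79 (K) > 73 (F) > 37 (M) > 23 (J) > …
Tie at 80 ETH → G wins by tie-break.
G is highest; pays the third-highest bid, 79 ETH.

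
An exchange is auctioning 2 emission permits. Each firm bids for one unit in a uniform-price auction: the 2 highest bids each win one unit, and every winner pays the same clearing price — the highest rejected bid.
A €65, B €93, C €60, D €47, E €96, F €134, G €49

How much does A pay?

A pays €0

Sorting: 134 (F), 96 (E), 93 (B), 65 (A), …
Top 2: F, E.
First losing bid is B's €93, which sets the uniform price.
A does not win → pays €0.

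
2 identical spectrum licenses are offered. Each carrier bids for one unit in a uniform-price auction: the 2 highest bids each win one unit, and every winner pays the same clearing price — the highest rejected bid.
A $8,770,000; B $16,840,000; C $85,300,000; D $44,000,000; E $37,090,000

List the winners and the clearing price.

Sorting: 85,300,000 (C), 44,000,000 (D), 37,090,000 (E), 16,840,000 (B), …
Winners (2 units): C, D.
Highest unsuccessful bid: $37,090,000 → clearing price.

C, D; each pays $37,090,000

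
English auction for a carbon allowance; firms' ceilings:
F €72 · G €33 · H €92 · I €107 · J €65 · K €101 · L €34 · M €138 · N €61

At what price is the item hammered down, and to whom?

Limits ranked: 138 (M) > 107 (I) > 101 (K) > 92 (H) > 72 (F) > 65 (J) > …
Bidding ends when I exits at €107; M takes it.

M wins at €107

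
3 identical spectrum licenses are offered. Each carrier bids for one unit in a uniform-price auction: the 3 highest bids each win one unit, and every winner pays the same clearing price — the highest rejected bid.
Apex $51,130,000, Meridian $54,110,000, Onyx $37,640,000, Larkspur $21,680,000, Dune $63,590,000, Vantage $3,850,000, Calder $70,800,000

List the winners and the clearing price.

Sorting: 70,800,000 (Calder), 63,590,000 (Dune), 54,110,000 (Meridian), 51,130,000 (Apex), 37,640,000 (Onyx), …
Top 3: Calder, Dune, Meridian.
Highest unsuccessful bid: $51,130,000 → clearing price.

Calder, Dune, Meridian; each pays $51,130,000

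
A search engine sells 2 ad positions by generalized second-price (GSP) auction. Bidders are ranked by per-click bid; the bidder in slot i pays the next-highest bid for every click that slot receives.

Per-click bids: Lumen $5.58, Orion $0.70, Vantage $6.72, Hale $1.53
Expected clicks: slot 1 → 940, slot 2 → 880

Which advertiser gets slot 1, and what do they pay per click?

Ranked by bid: $6.72 (Vantage) > $5.58 (Lumen) > $1.53 (Hale) > …
Slot 1 goes to the first-ranked bidder, Vantage, who pays the next bid down: $5.58/click.

Vantage; $5.58 per click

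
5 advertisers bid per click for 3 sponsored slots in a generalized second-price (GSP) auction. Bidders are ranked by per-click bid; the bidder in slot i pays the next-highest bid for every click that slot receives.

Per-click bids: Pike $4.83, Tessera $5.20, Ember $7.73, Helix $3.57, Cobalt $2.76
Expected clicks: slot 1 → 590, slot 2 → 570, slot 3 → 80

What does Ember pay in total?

Sorting advertisers: $7.73 (Ember) > $5.20 (Tessera) > $4.83 (Pike) > $3.57 (Helix) > …
Ember holds slot 1 → pays next bid $5.20 × 590 clicks = $3068.00.

Ember pays $3068.00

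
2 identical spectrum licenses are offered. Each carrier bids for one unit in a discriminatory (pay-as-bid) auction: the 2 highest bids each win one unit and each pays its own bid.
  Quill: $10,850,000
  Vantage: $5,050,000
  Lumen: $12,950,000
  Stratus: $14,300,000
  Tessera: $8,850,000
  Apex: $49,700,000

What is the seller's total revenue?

Total revenue: $64,000,000

Sorting: 49,700,000 (Apex), 14,300,000 (Stratus), 12,950,000 (Lumen), 10,850,000 (Quill), …
The 2 highest are Apex, Stratus.
Total revenue = 49,700,000 + 14,300,000 = $64,000,000.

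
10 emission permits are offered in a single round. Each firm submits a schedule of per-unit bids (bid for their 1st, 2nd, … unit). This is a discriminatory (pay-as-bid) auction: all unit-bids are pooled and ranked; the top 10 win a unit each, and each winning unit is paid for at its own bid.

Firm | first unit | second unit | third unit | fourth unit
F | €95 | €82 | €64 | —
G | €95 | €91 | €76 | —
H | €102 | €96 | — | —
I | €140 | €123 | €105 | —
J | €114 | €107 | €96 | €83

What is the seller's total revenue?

All unit-bids, highest first — top 10: 140 (I-1), 123 (I-2), 114 (J-1), 107 (J-2), 105 (I-3), 102 (H-1), 96 (H-2), 96 (J-3), 95 (F-1), 95 (G-1)
Next rejected bid: €91 (not a price — pay-as-bid).
Each winning unit pays its own bid.
Revenue = 140 + 123 + 114 + 107 + 105 + 102 + 96 + 96 + 95 + 95 = €1,073.

Total revenue: €1,073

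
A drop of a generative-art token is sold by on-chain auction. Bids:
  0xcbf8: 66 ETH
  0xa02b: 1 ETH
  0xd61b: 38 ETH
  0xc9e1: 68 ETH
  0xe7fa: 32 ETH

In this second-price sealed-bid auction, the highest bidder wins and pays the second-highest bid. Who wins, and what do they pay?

0xc9e1 pays 66 ETH

Second-price sealed-bid auction: the highest bidder wins and pays the second-highest bid.
Sorting bids: 68 (0xc9e1) > 66 (0xcbf8) > 38 (0xd61b) > 32 (0xe7fa) > 1 (0xa02b)
0xc9e1 is highest; pays the second-highest bid, 66 ETH.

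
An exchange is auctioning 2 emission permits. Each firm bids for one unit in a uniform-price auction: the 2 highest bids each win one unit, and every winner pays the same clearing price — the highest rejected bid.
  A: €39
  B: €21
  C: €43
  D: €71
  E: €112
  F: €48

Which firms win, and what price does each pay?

Ordering the bids: 112 (E), 71 (D), 48 (F), 43 (C), …
Winners (2 units): E, D.
Highest unsuccessful bid: €48 → clearing price.

E, D; each pays €48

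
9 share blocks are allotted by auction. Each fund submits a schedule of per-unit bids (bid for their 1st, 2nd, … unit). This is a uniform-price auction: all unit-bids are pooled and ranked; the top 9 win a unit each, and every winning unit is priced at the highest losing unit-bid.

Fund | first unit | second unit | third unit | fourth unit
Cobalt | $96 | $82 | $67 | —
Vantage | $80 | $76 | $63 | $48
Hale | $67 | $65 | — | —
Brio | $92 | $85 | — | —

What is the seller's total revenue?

Merging the schedules and taking the best 9: 96 (Cobalt-1), 92 (Brio-1), 85 (Brio-2), 82 (Cobalt-2), 80 (Vantage-1), 76 (Vantage-2), 67 (Cobalt-3), 67 (Hale-1), 65 (Hale-2)
Highest rejected unit-bid = $63.
Allocation: Brio 2, Cobalt 3, Hale 2, Vantage 2. Every unit priced at $63.
Revenue = 9 × 63 = $567.

Total revenue: $567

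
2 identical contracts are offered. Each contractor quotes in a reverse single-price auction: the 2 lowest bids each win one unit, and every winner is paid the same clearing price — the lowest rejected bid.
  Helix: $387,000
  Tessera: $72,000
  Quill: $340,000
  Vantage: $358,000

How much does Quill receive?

Quill is paid $358,000

Sorting: 72,000 (Tessera), 340,000 (Quill), 358,000 (Vantage), 387,000 (Helix)
Lowest 2: Tessera, Quill.
First losing bid is Vantage's $358,000, which sets the uniform price.
Quill wins → is paid $358,000.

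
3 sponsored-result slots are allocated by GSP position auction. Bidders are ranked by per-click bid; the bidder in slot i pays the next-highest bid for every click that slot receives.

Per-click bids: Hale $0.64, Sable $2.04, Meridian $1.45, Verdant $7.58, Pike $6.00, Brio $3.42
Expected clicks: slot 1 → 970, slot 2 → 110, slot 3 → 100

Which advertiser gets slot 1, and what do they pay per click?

Verdant; $6.00 per click

Per-click bids in order: $7.58 (Verdant) > $6.00 (Pike) > $3.42 (Brio) > $2.04 (Sable) > …
Slot 1 goes to the first-ranked bidder, Verdant, who pays the next bid down: $6.00/click.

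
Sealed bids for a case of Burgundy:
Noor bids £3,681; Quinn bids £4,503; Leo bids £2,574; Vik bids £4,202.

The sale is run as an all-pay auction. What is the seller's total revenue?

Total revenue: £14,960

All-pay auction: the highest bidder wins the item, but every bidder pays their own bid.
Bids in order: 4,503 (Quinn) > 4,202 (Vik) > 3,681 (Noor) > 2,574 (Leo)
Quinn wins with the top bid; all bids are sunk regardless.
Every bidder forfeits their bid regardless of winning.
Revenue = 3,681 + 4,503 + 2,574 + 4,202 = £14,960.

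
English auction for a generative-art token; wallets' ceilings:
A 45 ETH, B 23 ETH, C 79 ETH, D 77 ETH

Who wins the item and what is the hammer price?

Rule: the price rises until one bidder remains; the winner pays the price at which the last rival dropped out.
Limits in order: 79 (C) > 77 (D) > 45 (A) > 23 (B)
D is the last rival to drop out, at 77 ETH; C remains and wins at that price.

C wins at 77 ETH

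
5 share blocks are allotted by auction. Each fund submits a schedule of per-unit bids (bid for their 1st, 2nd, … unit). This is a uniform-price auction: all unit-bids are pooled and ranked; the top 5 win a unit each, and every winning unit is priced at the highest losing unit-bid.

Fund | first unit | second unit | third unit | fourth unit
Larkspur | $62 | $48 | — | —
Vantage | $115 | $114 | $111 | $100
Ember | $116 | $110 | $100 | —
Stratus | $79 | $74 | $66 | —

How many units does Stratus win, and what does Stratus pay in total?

All unit-bids, highest first — top 5: 116 (Ember-1), 115 (Vantage-1), 114 (Vantage-2), 111 (Vantage-3), 110 (Ember-2)
Highest rejected unit-bid = $100.
Stratus wins 0 unit(s) at $100 each.

Stratus: 0 units, pays $0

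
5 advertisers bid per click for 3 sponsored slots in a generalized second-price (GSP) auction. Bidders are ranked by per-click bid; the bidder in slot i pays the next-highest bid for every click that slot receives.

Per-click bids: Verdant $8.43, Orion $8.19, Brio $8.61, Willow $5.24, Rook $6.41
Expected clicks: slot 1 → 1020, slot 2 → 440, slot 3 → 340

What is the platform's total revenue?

Total revenue: $14381.60

Per-click bids in order: $8.61 (Brio) > $8.43 (Verdant) > $8.19 (Orion) > $6.41 (Rook) > …
Slot 1: Brio pays $8.43 × 1020 = $8598.60
Slot 2: Verdant pays $8.19 × 440 = $3603.60
Slot 3: Orion pays $6.41 × 340 = $2179.40
Total = $14381.60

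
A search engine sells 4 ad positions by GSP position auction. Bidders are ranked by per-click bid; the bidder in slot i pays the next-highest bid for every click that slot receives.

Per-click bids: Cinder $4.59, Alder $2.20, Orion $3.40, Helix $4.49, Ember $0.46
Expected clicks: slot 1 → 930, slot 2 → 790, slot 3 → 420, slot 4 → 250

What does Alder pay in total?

Alder pays $115.00

Ranked by bid: $4.59 (Cinder) > $4.49 (Helix) > $3.40 (Orion) > $2.20 (Alder) > $0.46 (Ember)
Alder holds slot 4 → pays next bid $0.46 × 250 clicks = $115.00.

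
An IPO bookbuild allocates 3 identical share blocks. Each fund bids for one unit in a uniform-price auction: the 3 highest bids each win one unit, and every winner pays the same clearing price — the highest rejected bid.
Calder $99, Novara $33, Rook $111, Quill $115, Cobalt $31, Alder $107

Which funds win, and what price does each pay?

Quill, Rook, Alder; each pays $99

Ordering the bids: 115 (Quill), 111 (Rook), 107 (Alder), 99 (Calder), 33 (Novara), …
Top 3: Quill, Rook, Alder.
First losing bid is Calder's $99, which sets the uniform price.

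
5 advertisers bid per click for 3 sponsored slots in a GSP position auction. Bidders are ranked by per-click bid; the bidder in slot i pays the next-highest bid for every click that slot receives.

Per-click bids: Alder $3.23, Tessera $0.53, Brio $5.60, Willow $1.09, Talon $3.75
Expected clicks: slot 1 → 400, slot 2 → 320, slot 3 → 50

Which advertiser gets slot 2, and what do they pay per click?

Per-click bids in order: $5.60 (Brio) > $3.75 (Talon) > $3.23 (Alder) > $1.09 (Willow) > …
Slot 2 goes to the second-ranked bidder, Talon, who pays the next bid down: $3.23/click.

Talon; $3.23 per click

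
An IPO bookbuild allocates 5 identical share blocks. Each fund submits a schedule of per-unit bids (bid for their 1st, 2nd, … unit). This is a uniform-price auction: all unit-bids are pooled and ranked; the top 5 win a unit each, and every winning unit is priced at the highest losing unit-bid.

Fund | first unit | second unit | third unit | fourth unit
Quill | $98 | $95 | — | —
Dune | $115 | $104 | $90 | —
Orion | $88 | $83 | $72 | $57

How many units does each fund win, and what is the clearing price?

Dune 3, Quill 2; clearing price $88

All unit-bids, highest first — top 5: 115 (Dune-1), 104 (Dune-2), 98 (Quill-1), 95 (Quill-2), 90 (Dune-3)
The (k+1)-th unit-bid is $88.
Allocation: Dune 3, Quill 2.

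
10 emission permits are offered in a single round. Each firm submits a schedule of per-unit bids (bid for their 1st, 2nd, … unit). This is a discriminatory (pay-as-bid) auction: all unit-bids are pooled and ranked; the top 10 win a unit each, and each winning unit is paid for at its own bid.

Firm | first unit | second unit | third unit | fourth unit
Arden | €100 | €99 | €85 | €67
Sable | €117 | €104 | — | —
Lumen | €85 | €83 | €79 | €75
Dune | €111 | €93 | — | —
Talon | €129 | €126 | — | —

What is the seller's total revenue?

Merging the schedules and taking the best 10: 129 (Talon-1), 126 (Talon-2), 117 (Sable-1), 111 (Dune-1), 104 (Sable-2), 100 (Arden-1), 99 (Arden-2), 93 (Dune-2), 85 (Arden-3), 85 (Lumen-1)
Next rejected bid: €83 (not a price — pay-as-bid).
Each winning unit pays its own bid.
Revenue = 129 + 126 + 117 + 111 + 104 + 100 + 99 + 93 + 85 + 85 = €1,049.

Total revenue: €1,049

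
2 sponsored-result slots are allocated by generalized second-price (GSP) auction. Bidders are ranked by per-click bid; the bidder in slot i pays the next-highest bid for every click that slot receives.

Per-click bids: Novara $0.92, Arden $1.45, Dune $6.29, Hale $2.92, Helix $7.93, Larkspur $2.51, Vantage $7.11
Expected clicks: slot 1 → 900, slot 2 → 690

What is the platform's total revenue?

Total revenue: $10739.10

Sorting advertisers: $7.93 (Helix) > $7.11 (Vantage) > $6.29 (Dune) > …
Slot 1: Helix pays $7.11 × 900 = $6399.00
Slot 2: Vantage pays $6.29 × 690 = $4340.10
Total = $10739.10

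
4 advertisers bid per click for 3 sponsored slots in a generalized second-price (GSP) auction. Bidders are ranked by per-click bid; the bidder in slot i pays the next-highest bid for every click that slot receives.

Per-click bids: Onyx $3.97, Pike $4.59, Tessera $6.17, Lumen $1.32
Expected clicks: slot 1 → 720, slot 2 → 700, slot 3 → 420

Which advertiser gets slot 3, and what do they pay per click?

Sorting advertisers: $6.17 (Tessera) > $4.59 (Pike) > $3.97 (Onyx) > $1.32 (Lumen)
Slot 3 goes to the third-ranked bidder, Onyx, who pays the next bid down: $1.32/click.

Onyx; $1.32 per click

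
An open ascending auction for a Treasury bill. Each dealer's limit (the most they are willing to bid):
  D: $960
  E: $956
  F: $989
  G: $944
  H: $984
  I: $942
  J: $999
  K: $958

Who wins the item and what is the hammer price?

J wins at $989

Rule: the price rises until one bidder remains; the winner pays the price at which the last rival dropped out.
Limits ranked: 999 (J) > 989 (F) > 984 (H) > 960 (D) > 958 (K) > 956 (E) > …
F is the last rival to drop out, at $989; J remains and wins at that price.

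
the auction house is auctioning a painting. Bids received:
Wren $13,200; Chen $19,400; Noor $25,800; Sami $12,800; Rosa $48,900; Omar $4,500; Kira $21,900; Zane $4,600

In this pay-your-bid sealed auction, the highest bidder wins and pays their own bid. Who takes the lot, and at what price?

Rosa pays $48,900

Bids ranked: 48,900 (Rosa) > 25,800 (Noor) > 21,900 (Kira) > 19,400 (Chen) > 13,200 (Wren) > 12,800 (Sami) > …
First-price: Rosa pays what they bid, $48,900.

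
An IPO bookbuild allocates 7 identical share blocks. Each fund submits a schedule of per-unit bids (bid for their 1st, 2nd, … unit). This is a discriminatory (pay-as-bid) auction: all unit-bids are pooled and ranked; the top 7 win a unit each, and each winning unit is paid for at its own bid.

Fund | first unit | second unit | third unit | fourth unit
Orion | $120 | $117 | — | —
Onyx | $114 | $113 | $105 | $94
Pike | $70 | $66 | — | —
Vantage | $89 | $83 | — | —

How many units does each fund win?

Merging the schedules and taking the best 7: 120 (Orion-1), 117 (Orion-2), 114 (Onyx-1), 113 (Onyx-2), 105 (Onyx-3), 94 (Onyx-4), 89 (Vantage-1)
Next rejected bid: $83 (not a price — pay-as-bid).
Allocation: Onyx 4, Orion 2, Vantage 1.

Onyx 4, Orion 2, Vantage 1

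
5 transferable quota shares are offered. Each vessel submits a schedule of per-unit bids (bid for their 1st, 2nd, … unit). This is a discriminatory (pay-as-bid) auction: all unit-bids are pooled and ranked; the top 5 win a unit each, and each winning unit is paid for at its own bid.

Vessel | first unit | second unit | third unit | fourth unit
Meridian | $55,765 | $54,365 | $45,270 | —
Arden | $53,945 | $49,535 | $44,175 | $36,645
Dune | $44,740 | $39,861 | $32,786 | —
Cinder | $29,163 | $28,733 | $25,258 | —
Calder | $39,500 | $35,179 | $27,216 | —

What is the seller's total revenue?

Total revenue: $258,880

All unit-bids, highest first — top 5: 55,765 (Meridian-1), 54,365 (Meridian-2), 53,945 (Arden-1), 49,535 (Arden-2), 45,270 (Meridian-3)
Next rejected bid: $44,740 (not a price — pay-as-bid).
Each winning unit pays its own bid.
Revenue = 55,765 + 54,365 + 53,945 + 49,535 + 45,270 = $258,880.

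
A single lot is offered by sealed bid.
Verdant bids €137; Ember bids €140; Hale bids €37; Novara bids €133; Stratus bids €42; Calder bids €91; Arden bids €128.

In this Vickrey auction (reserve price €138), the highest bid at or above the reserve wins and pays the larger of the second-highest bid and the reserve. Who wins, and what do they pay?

Bids in order: 140 (Ember) > 137 (Verdant) > 133 (Novara) > 128 (Arden) > 91 (Calder) > 42 (Stratus) > …
Highest eligible bid: Ember at €140.
Second-highest bid €137 is below the reserve €138, so the reserve binds → payment €138.

Ember pays €138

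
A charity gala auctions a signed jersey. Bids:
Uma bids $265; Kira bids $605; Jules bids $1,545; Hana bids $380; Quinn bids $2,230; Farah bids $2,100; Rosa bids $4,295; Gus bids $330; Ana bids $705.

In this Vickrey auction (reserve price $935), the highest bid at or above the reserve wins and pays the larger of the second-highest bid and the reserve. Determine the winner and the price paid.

Rule: the highest bid at or above the reserve wins and pays the larger of the second-highest bid and the reserve.
Bids in order: 4,295 (Rosa) > 2,230 (Quinn) > 2,100 (Farah) > 1,545 (Jules) > 705 (Ana) > 605 (Kira) > …
Rosa has the top bid at or above the reserve ($4,295).
max(second-highest $2,230, reserve $935) = $2,230; the reserve does not bind.

Rosa pays $2,230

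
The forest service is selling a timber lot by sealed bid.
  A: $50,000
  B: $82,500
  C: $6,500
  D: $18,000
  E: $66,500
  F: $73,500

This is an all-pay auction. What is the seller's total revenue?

Bids in order: 82,500 (B) > 73,500 (F) > 66,500 (E) > 50,000 (A) > 18,000 (D) > 6,500 (C)
B wins with the top bid; all bids are sunk regardless.
Every bidder forfeits their bid regardless of winning.
Revenue = 50,000 + 82,500 + 6,500 + 18,000 + 66,500 + 73,500 = $297,000.

Total revenue: $297,000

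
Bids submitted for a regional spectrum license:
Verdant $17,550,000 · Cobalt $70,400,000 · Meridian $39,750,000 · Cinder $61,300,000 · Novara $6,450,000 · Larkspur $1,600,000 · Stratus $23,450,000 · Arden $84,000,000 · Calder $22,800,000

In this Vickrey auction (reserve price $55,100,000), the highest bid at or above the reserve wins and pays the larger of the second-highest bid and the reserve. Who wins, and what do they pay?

Arden pays $70,400,000

Bids ranked: 84,000,000 (Arden) > 70,400,000 (Cobalt) > 61,300,000 (Cinder) > 39,750,000 (Meridian) > 23,450,000 (Stratus) > 22,800,000 (Calder) > …
Highest eligible bid: Arden at $84,000,000.
max(second-highest $70,400,000, reserve $55,100,000) = $70,400,000; the reserve does not bind.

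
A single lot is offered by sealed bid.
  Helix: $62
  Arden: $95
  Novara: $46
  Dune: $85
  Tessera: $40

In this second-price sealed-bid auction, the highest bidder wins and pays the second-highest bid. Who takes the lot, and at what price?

Arden pays $85

Bids in order: 95 (Arden) > 85 (Dune) > 62 (Helix) > 46 (Novara) > 40 (Tessera)
Arden is highest; pays the second-highest bid, $85.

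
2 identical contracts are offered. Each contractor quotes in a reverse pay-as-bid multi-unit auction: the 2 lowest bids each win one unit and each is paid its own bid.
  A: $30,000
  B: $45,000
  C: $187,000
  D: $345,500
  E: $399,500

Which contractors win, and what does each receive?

Bids ranked low→high: 30,000 (A), 45,000 (B), 187,000 (C), 345,500 (D), …
Lowest 2: A, B.
Each winner is paid its own bid: A $30,000, B $45,000.

A $30,000, B $45,000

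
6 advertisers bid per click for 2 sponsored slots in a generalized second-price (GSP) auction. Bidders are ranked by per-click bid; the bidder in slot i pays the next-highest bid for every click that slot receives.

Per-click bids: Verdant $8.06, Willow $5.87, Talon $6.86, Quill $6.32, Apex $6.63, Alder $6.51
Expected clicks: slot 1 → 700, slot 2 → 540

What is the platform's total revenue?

Total revenue: $8382.20

Per-click bids in order: $8.06 (Verdant) > $6.86 (Talon) > $6.63 (Apex) > …
Slot 1: Verdant pays $6.86 × 700 = $4802.00
Slot 2: Talon pays $6.63 × 540 = $3580.20
Total = $8382.20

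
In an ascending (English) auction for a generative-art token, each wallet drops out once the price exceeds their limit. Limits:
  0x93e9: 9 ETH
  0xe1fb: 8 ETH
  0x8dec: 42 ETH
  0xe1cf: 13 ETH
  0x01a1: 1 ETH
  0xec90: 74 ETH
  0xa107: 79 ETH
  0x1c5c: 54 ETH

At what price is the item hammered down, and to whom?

0xa107 wins at 74 ETH

Limits in order: 79 (0xa107) > 74 (0xec90) > 54 (0x1c5c) > 42 (0x8dec) > 13 (0xe1cf) > 9 (0x93e9) > …
Bidding ends when 0xec90 exits at 74 ETH; 0xa107 takes it.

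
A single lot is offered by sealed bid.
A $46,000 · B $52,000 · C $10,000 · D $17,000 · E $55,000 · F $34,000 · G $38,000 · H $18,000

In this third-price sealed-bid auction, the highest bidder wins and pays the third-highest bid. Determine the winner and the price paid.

Third-price sealed-bid auction: the highest bidder wins and pays the third-highest bid.
Bids in order: 55,000 (E) > 52,000 (B) > 46,000 (A) > 38,000 (G) > 34,000 (F) > 18,000 (H) > …
E wins; payment is bid #3 in the ranking = $46,000.

E pays $46,000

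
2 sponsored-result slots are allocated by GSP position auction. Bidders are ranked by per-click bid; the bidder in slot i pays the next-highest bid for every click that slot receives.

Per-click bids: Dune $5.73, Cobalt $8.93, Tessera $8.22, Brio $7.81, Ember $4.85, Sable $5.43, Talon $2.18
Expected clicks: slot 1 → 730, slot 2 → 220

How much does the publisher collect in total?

Per-click bids in order: $8.93 (Cobalt) > $8.22 (Tessera) > $7.81 (Brio) > …
Slot 1: Cobalt pays $8.22 × 730 = $6000.60
Slot 2: Tessera pays $7.81 × 220 = $1718.20
Total = $7718.80

Total revenue: $7718.80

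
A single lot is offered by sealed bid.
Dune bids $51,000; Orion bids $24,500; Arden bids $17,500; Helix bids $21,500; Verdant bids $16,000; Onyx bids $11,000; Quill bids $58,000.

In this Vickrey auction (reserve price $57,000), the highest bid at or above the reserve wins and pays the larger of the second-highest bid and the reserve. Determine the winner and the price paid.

Quill pays $57,000

Rule: the highest bid at or above the reserve wins and pays the larger of the second-highest bid and the reserve.
Bids ranked: 58,000 (Quill) > 51,000 (Dune) > 24,500 (Orion) > 21,500 (Helix) > 17,500 (Arden) > 16,000 (Verdant) > …
Quill has the top bid at or above the reserve ($58,000).
max(second-highest $51,000, reserve $57,000) = $57,000.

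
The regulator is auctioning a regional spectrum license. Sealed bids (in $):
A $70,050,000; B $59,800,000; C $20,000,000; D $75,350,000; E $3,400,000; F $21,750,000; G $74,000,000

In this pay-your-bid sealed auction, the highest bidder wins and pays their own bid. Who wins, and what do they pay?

D pays $75,350,000

Bids in order: 75,350,000 (D) > 74,000,000 (G) > 70,050,000 (A) > 59,800,000 (B) > 21,750,000 (F) > 20,000,000 (C) > …
First-price: D pays what they bid, $75,350,000.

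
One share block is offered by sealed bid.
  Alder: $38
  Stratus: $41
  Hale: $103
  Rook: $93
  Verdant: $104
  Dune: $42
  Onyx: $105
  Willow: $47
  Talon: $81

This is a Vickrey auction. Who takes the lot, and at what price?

Rule: the highest bidder wins and pays the second-highest bid.
Sorting bids: 105 (Onyx) > 104 (Verdant) > 103 (Hale) > 93 (Rook) > 81 (Talon) > 47 (Willow) > …
Onyx wins with the highest bid; price is set by the runner-up at $104.

Onyx pays $104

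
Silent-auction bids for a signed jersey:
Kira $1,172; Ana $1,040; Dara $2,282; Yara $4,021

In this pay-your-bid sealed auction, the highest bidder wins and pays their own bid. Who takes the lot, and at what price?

Sorting bids: 4,021 (Yara) > 2,282 (Dara) > 1,172 (Kira) > 1,040 (Ana)
Yara is highest → pays own bid, $4,021.

Yara pays $4,021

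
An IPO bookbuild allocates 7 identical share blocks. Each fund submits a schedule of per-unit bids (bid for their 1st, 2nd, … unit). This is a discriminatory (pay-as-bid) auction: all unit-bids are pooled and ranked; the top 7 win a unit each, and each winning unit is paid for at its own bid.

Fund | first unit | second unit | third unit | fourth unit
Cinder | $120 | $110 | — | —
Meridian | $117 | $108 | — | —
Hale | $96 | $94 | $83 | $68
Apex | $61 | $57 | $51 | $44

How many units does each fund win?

Merging the schedules and taking the best 7: 120 (Cinder-1), 117 (Meridian-1), 110 (Cinder-2), 108 (Meridian-2), 96 (Hale-1), 94 (Hale-2), 83 (Hale-3)
Next rejected bid: $68 (not a price — pay-as-bid).
Allocation: Cinder 2, Hale 3, Meridian 2.

Cinder 2, Hale 3, Meridian 2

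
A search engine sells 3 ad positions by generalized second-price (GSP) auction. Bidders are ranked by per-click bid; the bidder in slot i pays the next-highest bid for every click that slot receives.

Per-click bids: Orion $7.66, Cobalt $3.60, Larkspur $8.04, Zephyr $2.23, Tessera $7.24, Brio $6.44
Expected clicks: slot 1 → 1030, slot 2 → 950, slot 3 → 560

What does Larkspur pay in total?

Larkspur pays $7889.80

Per-click bids in order: $8.04 (Larkspur) > $7.66 (Orion) > $7.24 (Tessera) > $6.44 (Brio) > …
Larkspur holds slot 1 → pays next bid $7.66 × 1030 clicks = $7889.80.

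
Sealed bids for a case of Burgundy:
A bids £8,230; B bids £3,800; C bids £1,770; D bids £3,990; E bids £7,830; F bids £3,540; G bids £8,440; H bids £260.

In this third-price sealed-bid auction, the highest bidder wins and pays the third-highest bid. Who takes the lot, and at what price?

Rule: the highest bidder wins and pays the third-highest bid.
Bids ranked: 8,440 (G) > 8,230 (A) > 7,830 (E) > 3,990 (D) > 3,800 (B) > 3,540 (F) > …
G is highest; pays the third-highest bid, £7,830.

G pays £7,830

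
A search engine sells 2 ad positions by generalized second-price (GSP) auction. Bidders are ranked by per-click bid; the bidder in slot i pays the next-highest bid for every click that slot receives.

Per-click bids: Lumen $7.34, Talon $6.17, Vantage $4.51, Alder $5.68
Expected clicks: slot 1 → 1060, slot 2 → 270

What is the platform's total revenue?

Total revenue: $8073.80

Sorting advertisers: $7.34 (Lumen) > $6.17 (Talon) > $5.68 (Alder) > …
Slot 1: Lumen pays $6.17 × 1060 = $6540.20
Slot 2: Talon pays $5.68 × 270 = $1533.60
Total = $8073.80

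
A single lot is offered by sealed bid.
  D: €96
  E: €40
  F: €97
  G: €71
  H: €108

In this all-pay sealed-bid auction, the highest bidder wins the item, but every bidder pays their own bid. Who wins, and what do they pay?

Bids ranked: 108 (H) > 97 (F) > 96 (D) > 71 (G) > 40 (E)
H wins with the top bid; all bids are sunk regardless.

H pays €108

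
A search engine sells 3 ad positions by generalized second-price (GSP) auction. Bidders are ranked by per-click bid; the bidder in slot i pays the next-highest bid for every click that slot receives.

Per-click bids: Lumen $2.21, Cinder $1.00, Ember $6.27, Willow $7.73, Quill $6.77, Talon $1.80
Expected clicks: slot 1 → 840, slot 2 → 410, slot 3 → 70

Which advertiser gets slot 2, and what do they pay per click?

Quill; $6.27 per click

Per-click bids in order: $7.73 (Willow) > $6.77 (Quill) > $6.27 (Ember) > $2.21 (Lumen) > …
Slot 2 goes to the second-ranked bidder, Quill, who pays the next bid down: $6.27/click.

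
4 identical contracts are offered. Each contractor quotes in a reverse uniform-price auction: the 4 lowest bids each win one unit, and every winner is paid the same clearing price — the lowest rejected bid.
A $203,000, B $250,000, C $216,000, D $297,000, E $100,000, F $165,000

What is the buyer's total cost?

Ordering the bids: 100,000 (E), 165,000 (F), 203,000 (A), 216,000 (C), 250,000 (B), 297,000 (D)
Lowest 4: E, F, A, C.
Lowest unsuccessful bid: $250,000 → clearing price.
Total cost = 4 × $250,000 = $1,000,000.

Total cost: $1,000,000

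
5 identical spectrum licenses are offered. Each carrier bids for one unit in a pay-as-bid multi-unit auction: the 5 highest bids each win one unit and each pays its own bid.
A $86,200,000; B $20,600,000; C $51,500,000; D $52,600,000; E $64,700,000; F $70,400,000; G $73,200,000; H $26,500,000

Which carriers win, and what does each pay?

A $86,200,000, G $73,200,000, F $70,400,000, E $64,700,000, D $52,600,000

Sorting: 86,200,000 (A), 73,200,000 (G), 70,400,000 (F), 64,700,000 (E), 52,600,000 (D), 51,500,000 (C), 26,500,000 (H), …
Winners (5 units): A, G, F, E, D.
Each winner pays its own bid: A $86,200,000, G $73,200,000, F $70,400,000, E $64,700,000, D $52,600,000.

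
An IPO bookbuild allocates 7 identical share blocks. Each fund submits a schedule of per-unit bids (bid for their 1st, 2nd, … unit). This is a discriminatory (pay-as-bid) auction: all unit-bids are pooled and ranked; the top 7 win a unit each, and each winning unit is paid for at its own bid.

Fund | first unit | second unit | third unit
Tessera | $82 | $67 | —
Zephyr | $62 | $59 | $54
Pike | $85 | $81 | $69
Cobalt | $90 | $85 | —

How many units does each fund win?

Cobalt 2, Pike 3, Tessera 2

Pooled unit-bids ranked (top 7): 90 (Cobalt-1), 85 (Pike-1), 85 (Cobalt-2), 82 (Tessera-1), 81 (Pike-2), 69 (Pike-3), 67 (Tessera-2)
Next rejected bid: $62 (not a price — pay-as-bid).
Allocation: Cobalt 2, Pike 3, Tessera 2.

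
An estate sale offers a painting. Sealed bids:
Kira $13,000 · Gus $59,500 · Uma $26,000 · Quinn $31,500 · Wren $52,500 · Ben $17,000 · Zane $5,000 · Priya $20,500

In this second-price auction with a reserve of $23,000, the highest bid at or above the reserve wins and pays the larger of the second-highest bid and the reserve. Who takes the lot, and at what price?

Gus pays $52,500

Bids in order: 59,500 (Gus) > 52,500 (Wren) > 31,500 (Quinn) > 26,000 (Uma) > 20,500 (Priya) > 17,000 (Ben) > …
Highest eligible bid: Gus at $59,500.
max(second-highest $52,500, reserve $23,000) = $52,500; the reserve does not bind.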